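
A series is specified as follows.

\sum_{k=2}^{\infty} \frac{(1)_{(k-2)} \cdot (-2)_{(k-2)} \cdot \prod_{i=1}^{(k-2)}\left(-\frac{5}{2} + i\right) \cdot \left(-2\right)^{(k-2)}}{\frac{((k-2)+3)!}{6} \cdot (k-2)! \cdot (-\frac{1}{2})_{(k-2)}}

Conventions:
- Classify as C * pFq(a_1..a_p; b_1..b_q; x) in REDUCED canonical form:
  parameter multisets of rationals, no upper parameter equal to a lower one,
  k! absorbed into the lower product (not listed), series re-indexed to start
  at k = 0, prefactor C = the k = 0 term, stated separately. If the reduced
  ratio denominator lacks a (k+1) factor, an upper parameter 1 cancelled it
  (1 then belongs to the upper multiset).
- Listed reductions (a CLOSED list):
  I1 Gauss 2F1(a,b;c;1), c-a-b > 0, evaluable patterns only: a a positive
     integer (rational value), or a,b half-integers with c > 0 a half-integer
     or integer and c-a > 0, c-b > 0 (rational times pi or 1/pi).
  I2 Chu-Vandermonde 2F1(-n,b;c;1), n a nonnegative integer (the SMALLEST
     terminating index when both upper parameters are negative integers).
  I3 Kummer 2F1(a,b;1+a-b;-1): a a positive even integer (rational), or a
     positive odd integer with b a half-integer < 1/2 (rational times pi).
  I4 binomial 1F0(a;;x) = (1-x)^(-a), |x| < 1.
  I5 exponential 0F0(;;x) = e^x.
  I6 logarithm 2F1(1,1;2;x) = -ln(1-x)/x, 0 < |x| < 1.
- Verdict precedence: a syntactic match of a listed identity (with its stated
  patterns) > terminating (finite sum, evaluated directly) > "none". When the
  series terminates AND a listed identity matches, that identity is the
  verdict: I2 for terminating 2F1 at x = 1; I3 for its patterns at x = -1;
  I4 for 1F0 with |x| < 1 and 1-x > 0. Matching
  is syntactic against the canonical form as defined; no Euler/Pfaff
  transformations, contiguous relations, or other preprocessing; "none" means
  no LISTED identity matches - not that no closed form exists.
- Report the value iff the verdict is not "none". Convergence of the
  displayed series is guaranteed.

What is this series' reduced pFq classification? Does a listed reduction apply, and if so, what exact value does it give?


This is 1 * 3F2(-2, -\frac{3}{2}, 1; -\frac{1}{2}, 4; -2) in reduced canonical form. Verdict: terminating. With -2 upstairs the series is a 3-term polynomial sum; evaluated term by term. Value: \frac{14}{5}.

Key step: x = -2 and the denominator's factorial ratio (C = 1, x = -2) is a lower Pochhammer.
Consecutive-term ratio: r(k) = -2 * (k-2) (k-\frac{3}{2}) (k+1) / [(k-\frac{1}{2}) (k+4) (k+1)] - rational in k, leading ratio -2; with t_0 = 1, classification follows.


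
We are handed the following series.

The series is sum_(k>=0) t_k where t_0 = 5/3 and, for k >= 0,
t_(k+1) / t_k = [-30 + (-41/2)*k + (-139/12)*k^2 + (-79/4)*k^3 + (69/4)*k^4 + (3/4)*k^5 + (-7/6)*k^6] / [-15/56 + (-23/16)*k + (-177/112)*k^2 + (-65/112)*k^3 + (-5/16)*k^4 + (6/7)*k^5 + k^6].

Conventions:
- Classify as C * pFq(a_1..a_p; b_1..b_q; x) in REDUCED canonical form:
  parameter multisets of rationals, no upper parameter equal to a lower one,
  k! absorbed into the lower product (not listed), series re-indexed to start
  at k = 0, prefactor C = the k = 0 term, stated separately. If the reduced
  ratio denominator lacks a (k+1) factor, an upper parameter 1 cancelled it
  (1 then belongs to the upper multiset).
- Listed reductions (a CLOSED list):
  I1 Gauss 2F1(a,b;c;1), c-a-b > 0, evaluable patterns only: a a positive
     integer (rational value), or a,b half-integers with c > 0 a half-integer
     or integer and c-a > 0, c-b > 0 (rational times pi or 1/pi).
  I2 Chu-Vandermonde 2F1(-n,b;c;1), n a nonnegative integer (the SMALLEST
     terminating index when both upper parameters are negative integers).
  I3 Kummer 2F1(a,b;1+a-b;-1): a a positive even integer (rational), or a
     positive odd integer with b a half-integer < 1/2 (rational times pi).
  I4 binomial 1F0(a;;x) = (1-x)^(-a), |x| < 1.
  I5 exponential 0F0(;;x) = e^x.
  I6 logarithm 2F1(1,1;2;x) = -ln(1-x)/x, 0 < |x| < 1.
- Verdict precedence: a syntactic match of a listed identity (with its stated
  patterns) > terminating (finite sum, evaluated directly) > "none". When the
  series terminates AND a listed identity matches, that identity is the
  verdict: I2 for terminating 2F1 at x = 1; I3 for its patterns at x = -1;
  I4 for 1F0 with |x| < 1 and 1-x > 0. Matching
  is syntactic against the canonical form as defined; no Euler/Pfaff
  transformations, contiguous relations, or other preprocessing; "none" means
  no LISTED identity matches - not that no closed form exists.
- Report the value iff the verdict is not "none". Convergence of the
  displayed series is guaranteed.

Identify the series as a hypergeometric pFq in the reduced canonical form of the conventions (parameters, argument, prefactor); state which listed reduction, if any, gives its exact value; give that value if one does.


Canonical form: C = 5/3 times 3F2 with upper {-3, -5/2, 4}, lower {-5/4, 1/4}, x = -7/6. Verdict: terminating - upper -3 stops the sum at k = 3; the 4 terms are added exactly. Value: 437765/243.

The tell: from the first term 5/3: the ratio is unreduced: k^2 + 1 divides both sides (C = 5/3, x = -7/6).
Term ratio: r(k) = (-7/6) * (k-3) (k-5/2) (k+4) / [(k-5/4) (k+1/4) (k+1)] - rational in k. x = (-7/6); t_0 = 5/3; negate the roots.


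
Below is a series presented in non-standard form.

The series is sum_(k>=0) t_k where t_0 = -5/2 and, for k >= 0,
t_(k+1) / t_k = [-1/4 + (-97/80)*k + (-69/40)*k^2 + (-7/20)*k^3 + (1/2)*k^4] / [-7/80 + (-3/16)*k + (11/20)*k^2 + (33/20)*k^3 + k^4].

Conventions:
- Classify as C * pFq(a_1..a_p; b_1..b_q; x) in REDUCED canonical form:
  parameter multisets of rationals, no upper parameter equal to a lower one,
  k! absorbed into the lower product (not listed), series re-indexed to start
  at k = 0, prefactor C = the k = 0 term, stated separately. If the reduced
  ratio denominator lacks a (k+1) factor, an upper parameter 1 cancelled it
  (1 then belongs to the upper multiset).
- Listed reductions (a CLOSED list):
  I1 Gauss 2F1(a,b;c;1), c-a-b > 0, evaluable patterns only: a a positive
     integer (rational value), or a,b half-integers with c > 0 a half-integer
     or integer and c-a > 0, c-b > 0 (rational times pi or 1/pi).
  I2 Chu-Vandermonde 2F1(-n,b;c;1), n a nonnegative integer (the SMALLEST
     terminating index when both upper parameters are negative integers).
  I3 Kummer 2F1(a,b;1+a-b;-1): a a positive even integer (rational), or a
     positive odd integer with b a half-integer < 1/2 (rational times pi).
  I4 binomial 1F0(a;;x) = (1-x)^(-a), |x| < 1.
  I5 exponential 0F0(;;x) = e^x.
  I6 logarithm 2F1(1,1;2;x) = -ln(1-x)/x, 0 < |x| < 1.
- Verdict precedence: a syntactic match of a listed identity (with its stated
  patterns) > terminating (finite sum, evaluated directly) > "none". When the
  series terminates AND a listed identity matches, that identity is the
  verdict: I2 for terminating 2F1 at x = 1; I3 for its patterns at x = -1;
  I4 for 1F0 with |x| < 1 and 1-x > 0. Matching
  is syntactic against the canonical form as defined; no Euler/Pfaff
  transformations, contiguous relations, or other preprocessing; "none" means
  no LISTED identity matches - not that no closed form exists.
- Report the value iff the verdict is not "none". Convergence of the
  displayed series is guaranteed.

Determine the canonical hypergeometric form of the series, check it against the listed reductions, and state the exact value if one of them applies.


At argument 1/2: a 2F1 with upper {-5/2, 4/5}, lower {-7/20}, scaled by C = -5/2. Verdict: none - this 2F1 at x = 1/2 matches no listed pattern, and upper {-5/2, 4/5} holds no stopper.

Structural cue: with t_0 = -5/2, roots of the ratio polynomials (C = -5/2) are the negated parameters.
Adjacent-term ratio: r(k) = (1/2) * (k-5/2) (k+4/5) / [(k-7/20) (k+1)] - rational in k. x = (1/2); t_0 = -5/2; negate the roots.


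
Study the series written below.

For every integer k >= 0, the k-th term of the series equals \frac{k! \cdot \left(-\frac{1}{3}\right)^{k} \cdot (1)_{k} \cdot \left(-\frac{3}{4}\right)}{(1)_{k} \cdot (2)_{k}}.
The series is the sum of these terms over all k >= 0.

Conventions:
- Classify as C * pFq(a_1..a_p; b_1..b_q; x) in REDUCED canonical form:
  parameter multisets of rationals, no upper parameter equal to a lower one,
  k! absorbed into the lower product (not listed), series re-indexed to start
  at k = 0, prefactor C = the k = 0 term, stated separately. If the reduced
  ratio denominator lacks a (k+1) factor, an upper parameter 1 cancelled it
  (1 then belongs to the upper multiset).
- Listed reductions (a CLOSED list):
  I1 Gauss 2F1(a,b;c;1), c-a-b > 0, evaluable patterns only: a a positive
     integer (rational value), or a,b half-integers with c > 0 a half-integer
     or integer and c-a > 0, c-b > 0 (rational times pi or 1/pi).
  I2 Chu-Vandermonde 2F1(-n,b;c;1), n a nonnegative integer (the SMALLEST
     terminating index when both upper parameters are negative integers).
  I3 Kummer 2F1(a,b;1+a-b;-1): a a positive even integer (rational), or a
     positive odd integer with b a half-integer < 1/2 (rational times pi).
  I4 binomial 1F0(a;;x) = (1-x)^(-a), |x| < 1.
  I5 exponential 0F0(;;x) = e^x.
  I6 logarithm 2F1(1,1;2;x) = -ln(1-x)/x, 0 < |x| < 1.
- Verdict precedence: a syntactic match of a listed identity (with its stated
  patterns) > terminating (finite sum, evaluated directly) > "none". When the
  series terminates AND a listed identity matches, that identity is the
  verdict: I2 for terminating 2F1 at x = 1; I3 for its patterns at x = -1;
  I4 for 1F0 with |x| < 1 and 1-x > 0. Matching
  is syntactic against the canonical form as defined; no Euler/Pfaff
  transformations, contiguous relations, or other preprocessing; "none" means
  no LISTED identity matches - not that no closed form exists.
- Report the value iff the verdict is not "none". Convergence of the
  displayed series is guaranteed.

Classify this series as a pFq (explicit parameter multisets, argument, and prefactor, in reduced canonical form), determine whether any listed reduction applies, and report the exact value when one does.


Prefactor -\frac{3}{4}, argument -\frac{1}{3}: 2F1 with upper {1, 1} over lower {2}. Verdict: the I6 logarithm reduction applies (the logarithm: parameters (1,1;2), x = -\frac{1}{3}). Hence: \left(-\frac{9}{4}\right) \cdot \ln\left(\frac{4}{3}\right).

Structural cue: x = -\frac{1}{3} and (1)_k (prefactor -3/4) is k! itself.
Step ratio: r(k) = -\frac{1}{3} * (k+1) (k+1) / [(k+2) (k+1)] - poly over poly, x = -\frac{1}{3} from leading terms; C = -\frac{3}{4} at k = 0.


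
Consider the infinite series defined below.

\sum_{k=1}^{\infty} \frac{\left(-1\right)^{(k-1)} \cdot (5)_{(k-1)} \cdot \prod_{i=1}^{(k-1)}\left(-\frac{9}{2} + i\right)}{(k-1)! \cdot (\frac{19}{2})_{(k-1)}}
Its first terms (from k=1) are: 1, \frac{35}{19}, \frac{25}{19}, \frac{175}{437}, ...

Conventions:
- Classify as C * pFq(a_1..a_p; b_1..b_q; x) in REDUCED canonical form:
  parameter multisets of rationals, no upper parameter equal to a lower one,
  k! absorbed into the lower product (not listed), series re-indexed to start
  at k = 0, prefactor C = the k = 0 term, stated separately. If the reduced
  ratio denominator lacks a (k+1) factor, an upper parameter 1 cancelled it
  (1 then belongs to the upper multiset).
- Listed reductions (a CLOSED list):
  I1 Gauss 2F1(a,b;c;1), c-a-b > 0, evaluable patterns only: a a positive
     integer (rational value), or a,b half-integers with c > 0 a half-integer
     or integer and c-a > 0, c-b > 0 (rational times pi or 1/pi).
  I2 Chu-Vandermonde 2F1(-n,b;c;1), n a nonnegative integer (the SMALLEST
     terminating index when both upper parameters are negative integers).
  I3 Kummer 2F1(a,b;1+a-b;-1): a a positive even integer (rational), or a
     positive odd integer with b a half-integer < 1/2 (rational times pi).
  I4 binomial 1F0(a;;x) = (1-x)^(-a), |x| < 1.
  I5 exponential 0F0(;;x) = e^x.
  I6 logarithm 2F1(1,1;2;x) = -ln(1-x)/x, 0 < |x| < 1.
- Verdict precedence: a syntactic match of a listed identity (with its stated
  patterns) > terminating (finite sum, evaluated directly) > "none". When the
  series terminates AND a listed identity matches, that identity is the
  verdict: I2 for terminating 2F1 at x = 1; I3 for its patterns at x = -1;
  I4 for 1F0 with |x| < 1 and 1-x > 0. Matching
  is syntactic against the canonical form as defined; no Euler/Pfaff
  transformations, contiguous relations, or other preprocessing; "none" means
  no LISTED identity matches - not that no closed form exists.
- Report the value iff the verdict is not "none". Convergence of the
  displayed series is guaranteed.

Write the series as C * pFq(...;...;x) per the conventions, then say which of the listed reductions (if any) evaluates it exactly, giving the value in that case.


x = -1 here; the reduced form reads 2F1, upper {-\frac{7}{2}, 5}, lower {\frac{19}{2}}, C = 1. Verdict: Kummer (I3) fires (x = -1; c = \frac{19}{2} equals 1+a-b for upper {-\frac{7}{2}, 5}: listed pattern). Exact value: \frac{765765}{524288} \cdot \pi.

The tell: t_0 being 1, the running product (prefactor 1) telescopes to a rising factorial.
Ratio: r(k) = -1 * (k-\frac{7}{2}) (k+5) / [(k+\frac{19}{2}) (k+1)] - poly over poly, x = -1 from leading terms; C = 1 at k = 0.


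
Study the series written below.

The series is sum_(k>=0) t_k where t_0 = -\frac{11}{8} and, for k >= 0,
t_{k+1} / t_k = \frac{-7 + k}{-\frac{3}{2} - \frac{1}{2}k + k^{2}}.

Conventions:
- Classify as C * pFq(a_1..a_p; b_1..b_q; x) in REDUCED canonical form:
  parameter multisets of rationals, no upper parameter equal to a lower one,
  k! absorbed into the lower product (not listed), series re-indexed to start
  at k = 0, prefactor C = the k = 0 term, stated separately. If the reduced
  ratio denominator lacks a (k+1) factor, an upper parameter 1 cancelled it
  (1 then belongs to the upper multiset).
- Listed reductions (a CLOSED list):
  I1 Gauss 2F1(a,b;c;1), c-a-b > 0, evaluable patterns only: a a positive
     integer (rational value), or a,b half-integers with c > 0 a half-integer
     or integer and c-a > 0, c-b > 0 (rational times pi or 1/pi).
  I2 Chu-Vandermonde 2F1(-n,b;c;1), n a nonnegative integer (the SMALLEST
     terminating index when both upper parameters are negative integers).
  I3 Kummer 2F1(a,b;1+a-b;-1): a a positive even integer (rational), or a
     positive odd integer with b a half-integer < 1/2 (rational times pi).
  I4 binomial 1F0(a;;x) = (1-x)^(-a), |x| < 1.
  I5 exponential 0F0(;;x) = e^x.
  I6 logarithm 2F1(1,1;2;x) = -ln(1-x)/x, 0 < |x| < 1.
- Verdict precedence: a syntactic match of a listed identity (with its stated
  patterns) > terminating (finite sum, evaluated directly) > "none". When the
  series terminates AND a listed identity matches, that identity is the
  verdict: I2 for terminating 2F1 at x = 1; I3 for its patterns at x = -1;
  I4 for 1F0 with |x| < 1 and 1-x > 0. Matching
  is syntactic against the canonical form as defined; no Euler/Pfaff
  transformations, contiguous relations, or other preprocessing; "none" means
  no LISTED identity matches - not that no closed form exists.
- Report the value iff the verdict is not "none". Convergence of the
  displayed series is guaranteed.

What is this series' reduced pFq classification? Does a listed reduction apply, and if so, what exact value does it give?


Key observation: t_0 being -\frac{11}{8}, the expanded ratio factors over Q; C = -11/8, x = 1, roots give parameters.
Consecutive-term ratio: r(k) = 1 * (k-7) / [(k-\frac{3}{2}) (k+1)] ; factor over Q: parameters, x = 1, and C = -\frac{11}{8}.

The series (x = 1) is 1F1: upper {-7}, lower {-\frac{3}{2}}, prefactor -\frac{11}{8}. Verdict: terminating - the sum ends at index 7 because -7 is a negative integer; exact evaluation follows. Exact value: \frac{343057}{22680}.


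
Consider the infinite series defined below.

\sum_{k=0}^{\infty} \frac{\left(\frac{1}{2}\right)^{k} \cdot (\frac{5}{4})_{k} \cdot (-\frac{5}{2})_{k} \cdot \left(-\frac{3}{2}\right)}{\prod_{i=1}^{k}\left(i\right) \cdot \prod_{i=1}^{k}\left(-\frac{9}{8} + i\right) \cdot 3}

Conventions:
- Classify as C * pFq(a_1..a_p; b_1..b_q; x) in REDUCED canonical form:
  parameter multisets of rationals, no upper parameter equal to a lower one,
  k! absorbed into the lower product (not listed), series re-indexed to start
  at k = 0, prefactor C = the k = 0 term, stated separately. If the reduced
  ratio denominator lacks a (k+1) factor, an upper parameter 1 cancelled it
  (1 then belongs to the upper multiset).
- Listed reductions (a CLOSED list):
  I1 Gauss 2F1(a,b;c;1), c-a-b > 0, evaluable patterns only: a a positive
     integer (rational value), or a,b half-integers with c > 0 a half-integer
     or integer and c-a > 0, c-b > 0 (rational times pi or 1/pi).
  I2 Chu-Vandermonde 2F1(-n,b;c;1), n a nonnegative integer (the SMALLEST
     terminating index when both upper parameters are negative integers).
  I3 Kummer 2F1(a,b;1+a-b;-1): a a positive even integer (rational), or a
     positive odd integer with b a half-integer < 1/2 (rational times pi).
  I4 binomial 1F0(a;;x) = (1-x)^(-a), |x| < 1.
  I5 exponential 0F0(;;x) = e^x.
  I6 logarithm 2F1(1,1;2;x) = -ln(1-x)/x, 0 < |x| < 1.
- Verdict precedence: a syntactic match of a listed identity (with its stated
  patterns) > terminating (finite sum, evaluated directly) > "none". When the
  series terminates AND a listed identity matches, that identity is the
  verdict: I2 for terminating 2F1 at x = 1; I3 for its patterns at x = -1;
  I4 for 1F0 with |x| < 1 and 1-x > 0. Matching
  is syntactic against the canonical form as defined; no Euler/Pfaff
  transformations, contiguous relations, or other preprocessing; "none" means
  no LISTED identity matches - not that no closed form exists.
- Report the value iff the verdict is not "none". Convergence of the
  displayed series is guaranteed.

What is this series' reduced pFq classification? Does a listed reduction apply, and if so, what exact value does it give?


Prefactor -\frac{1}{2}, argument \frac{1}{2}: 2F1 with upper {-\frac{5}{2}, \frac{5}{4}} over lower {-\frac{1}{8}}. Verdict: none - this 2F1 at x = \frac{1}{2} matches no listed pattern, and upper {-\frac{5}{2}, \frac{5}{4}} holds no stopper.

Key observation: x = \frac{1}{2} and the lower running product (C = -1/2) is a rising factorial.
Consecutive-term ratio: r(k) = \frac{1}{2} * (k-\frac{5}{2}) (k+\frac{5}{4}) / [(k-\frac{1}{8}) (k+1)] - rational; roots negated = parameters, x = \frac{1}{2}, C = -\frac{1}{2}.


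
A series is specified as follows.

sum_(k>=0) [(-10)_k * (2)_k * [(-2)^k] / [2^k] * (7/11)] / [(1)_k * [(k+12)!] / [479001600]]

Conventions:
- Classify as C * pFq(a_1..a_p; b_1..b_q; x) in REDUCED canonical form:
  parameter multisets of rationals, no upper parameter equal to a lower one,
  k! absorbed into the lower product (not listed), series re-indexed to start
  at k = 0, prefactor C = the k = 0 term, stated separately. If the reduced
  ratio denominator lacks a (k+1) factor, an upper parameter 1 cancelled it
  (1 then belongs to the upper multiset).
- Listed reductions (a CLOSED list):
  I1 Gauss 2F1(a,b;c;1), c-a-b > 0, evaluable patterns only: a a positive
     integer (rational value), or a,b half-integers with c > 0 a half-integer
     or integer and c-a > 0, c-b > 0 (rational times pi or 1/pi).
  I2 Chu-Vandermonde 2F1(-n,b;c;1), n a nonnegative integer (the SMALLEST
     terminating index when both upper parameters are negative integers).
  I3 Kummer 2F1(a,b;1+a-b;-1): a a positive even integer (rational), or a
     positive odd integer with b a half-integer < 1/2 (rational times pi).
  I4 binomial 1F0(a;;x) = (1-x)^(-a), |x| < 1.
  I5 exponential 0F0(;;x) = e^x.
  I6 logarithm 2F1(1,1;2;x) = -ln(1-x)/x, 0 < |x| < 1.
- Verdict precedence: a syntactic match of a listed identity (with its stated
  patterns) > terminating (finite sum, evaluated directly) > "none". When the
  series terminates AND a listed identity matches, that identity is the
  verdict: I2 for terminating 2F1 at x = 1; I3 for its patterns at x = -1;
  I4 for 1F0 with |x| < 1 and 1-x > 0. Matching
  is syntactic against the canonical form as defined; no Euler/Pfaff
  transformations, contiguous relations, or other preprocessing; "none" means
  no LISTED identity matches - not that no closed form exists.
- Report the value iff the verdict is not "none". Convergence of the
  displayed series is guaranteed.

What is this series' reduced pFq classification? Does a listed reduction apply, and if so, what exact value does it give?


At argument -1: a 2F1 with upper {-10, 2}, lower {13}, scaled by C = 7/11. Verdict: this is Kummer's theorem (I3) (x = -1; c = 13 equals 1+a-b for upper {-10, 2}: listed pattern). Hence: 42/11.

Key observation: x = (-1) and (1)_k (C = 7/11) is k! itself.
Term ratio: r(k) = (-1) * (k-10) (k+2) / [(k+13) (k+1)] - rational; roots negated = parameters, x = (-1), C = 7/11.


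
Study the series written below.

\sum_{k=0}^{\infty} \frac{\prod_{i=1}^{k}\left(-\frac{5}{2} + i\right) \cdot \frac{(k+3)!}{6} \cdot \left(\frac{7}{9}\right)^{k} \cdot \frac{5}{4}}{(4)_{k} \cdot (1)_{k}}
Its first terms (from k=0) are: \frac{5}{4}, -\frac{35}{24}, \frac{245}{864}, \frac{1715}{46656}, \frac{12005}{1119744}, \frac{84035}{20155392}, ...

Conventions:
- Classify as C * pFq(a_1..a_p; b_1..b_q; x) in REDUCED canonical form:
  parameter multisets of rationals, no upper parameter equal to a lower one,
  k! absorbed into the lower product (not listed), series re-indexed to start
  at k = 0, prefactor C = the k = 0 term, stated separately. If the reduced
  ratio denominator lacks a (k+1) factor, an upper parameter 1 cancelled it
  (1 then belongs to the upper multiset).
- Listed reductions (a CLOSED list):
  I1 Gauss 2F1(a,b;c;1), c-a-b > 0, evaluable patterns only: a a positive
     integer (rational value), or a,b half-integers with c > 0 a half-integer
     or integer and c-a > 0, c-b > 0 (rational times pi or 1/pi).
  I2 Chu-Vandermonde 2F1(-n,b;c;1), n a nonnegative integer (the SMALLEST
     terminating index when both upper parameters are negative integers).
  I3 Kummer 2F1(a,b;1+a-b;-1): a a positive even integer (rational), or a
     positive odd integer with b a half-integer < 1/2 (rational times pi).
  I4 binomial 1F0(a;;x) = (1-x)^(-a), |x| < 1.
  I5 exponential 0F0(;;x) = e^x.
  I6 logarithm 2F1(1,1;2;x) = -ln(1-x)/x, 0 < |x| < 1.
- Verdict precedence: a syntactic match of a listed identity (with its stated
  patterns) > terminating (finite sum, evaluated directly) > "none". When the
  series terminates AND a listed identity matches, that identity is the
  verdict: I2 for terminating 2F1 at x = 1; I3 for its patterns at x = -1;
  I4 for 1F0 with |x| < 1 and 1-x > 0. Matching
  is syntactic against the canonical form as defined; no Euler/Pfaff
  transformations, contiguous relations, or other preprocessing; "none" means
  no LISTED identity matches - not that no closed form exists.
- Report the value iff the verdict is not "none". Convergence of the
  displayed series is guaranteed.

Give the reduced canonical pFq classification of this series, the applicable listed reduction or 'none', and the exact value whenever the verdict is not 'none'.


Key step: x = \frac{7}{9} and the running product (C = 5/4, x = 7/9) telescopes to a rising factorial.
Consecutive-term ratio: r(k) = \frac{7}{9} * (k-\frac{3}{2}) / [(k+1)] - rational in k, leading ratio \frac{7}{9}; with t_0 = \frac{5}{4}, classification follows.

Reduced: x = \frac{7}{9}, 1F0, upper = {-\frac{3}{2}}, lower = {-}, C = \frac{5}{4}. Verdict at x = \frac{7}{9}: the binomial series (I4) matches (the 1F0 binomial series: exponent 3/2, x = \frac{7}{9}). Value: \frac{5}{4} \cdot \left(\frac{2}{9}\right)^{\frac{3}{2}}.


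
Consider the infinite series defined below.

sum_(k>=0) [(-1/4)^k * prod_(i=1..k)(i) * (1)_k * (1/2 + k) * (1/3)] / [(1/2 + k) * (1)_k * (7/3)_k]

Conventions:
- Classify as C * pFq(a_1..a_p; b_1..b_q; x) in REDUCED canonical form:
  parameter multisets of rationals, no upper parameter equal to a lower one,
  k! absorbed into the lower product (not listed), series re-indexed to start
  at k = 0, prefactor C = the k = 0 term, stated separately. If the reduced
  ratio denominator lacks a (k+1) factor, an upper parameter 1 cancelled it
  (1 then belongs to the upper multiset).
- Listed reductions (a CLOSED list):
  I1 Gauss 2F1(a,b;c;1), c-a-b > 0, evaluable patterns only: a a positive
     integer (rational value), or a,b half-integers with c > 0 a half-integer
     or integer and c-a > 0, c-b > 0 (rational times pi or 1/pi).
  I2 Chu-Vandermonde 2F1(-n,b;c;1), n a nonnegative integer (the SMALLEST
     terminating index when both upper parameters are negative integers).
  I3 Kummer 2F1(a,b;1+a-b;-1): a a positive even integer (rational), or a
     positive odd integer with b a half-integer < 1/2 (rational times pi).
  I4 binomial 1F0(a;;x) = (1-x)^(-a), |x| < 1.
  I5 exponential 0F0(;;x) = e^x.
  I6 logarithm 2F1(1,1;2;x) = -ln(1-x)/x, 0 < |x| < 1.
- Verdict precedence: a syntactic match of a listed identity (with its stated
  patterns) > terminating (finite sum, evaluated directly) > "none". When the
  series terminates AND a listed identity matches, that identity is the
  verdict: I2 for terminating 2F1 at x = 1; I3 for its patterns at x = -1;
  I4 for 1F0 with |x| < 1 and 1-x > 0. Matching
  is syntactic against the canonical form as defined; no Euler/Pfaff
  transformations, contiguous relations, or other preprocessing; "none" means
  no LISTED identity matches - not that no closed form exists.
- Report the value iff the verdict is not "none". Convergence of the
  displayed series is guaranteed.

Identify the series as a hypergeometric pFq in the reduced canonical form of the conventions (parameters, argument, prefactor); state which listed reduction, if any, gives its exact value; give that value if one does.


x = -1/4 here; the reduced form reads 2F1, upper {1, 1}, lower {7/3}, C = 1/3. Verdict: none - at argument -1/4 the multisets {1, 1} ; {7/3} match no listed identity.

The tell: t_0 = 1/3 here, and (1)_k (C = 1/3) is k! itself.
Ratio: r(k) = (-1/4) * (k+1) (k+1) / [(k+7/3) (k+1)] ; factor over Q: parameters, x = (-1/4), and C = 1/3.


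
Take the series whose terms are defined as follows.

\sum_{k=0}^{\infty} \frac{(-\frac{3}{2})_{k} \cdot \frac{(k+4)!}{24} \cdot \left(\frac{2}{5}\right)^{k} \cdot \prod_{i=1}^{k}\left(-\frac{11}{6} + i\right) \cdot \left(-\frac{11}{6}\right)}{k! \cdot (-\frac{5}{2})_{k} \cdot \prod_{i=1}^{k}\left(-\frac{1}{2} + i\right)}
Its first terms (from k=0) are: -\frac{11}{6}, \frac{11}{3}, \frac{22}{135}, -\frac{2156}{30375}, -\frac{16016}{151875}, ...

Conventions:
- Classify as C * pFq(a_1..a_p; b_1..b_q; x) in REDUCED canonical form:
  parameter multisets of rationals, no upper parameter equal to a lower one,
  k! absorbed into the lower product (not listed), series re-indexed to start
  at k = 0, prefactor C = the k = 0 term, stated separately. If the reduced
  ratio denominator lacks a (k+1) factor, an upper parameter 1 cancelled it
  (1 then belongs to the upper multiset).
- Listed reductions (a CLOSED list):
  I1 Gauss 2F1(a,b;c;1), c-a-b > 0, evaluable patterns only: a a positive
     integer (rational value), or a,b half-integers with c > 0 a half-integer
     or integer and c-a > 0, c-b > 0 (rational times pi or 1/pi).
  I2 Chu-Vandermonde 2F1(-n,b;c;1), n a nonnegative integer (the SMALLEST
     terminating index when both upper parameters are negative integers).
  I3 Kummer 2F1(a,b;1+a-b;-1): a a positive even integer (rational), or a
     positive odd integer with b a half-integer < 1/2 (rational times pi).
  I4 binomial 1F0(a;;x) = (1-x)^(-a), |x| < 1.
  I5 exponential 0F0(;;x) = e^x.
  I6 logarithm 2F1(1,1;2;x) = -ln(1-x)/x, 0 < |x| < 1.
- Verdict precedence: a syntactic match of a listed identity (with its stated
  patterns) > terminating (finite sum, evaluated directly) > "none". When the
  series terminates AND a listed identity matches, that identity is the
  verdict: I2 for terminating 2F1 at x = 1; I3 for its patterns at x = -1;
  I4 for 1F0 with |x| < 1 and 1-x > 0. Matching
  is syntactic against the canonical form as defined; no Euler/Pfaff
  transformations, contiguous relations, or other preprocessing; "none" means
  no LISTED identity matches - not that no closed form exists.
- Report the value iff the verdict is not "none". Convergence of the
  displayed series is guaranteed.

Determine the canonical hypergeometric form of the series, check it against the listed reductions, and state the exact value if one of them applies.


Prefactor -\frac{11}{6}, argument \frac{2}{5}: 3F2 with upper {-\frac{3}{2}, -\frac{5}{6}, 5} over lower {-\frac{5}{2}, \frac{1}{2}}. Verdict: none. Every listed pattern misses the 3F2 form at \frac{2}{5}, upper {-\frac{3}{2}, -\frac{5}{6}, 5}.

Structural cue: with t_0 = -\frac{11}{6}, the lower running product (prefactor -11/6) is a rising factorial.
Term ratio: r(k) = \frac{2}{5} * (k-\frac{3}{2}) (k-\frac{5}{6}) (k+5) / [(k-\frac{5}{2}) (k+\frac{1}{2}) (k+1)] - poly over poly, x = \frac{2}{5} from leading terms; C = -\frac{11}{6} at k = 0.


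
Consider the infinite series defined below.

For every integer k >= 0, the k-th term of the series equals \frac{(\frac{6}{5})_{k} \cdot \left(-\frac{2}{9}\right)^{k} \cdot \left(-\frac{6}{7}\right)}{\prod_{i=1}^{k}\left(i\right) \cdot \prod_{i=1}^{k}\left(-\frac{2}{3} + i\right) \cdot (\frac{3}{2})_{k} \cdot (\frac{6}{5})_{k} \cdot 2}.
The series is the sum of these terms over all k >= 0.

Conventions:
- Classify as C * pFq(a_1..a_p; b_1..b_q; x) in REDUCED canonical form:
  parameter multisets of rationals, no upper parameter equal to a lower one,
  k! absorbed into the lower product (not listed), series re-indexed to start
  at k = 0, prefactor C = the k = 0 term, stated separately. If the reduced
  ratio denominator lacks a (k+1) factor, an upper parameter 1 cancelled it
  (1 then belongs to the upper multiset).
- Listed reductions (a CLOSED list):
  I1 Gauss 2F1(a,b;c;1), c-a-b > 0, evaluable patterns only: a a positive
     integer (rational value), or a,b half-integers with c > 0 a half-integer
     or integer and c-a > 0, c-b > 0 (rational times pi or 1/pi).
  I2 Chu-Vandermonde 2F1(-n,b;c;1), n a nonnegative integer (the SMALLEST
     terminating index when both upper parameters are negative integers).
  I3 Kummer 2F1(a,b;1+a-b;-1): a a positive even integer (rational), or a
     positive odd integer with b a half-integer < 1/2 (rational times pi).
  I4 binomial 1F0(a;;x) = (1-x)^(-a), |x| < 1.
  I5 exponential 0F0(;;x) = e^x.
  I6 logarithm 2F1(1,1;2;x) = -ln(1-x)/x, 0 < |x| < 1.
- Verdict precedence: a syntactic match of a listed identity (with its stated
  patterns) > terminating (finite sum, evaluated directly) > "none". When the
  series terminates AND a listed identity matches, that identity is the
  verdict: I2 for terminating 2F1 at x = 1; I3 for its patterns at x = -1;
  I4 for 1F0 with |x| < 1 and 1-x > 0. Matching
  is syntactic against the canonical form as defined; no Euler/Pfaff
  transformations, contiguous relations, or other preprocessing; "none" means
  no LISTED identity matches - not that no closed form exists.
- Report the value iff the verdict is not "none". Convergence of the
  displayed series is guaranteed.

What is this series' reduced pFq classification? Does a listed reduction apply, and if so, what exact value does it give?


Structural cue: t_0 being -\frac{3}{7}, the parameter 6/5 appears in both the upper and lower lists and cancels.
Consecutive-term ratio: r(k) = -\frac{2}{9} * 1 / [(k+\frac{1}{3}) (k+\frac{3}{2}) (k+1)] - poly over poly, x = -\frac{2}{9} from leading terms; C = -\frac{3}{7} at k = 0.

Reduced: x = -\frac{2}{9}, 0F2, upper = {-}, lower = {\frac{1}{3}, \frac{3}{2}}, C = -\frac{3}{7}. Verdict: none - this 0F2 at x = -\frac{2}{9} matches no listed pattern, and upper {-} holds no stopper.


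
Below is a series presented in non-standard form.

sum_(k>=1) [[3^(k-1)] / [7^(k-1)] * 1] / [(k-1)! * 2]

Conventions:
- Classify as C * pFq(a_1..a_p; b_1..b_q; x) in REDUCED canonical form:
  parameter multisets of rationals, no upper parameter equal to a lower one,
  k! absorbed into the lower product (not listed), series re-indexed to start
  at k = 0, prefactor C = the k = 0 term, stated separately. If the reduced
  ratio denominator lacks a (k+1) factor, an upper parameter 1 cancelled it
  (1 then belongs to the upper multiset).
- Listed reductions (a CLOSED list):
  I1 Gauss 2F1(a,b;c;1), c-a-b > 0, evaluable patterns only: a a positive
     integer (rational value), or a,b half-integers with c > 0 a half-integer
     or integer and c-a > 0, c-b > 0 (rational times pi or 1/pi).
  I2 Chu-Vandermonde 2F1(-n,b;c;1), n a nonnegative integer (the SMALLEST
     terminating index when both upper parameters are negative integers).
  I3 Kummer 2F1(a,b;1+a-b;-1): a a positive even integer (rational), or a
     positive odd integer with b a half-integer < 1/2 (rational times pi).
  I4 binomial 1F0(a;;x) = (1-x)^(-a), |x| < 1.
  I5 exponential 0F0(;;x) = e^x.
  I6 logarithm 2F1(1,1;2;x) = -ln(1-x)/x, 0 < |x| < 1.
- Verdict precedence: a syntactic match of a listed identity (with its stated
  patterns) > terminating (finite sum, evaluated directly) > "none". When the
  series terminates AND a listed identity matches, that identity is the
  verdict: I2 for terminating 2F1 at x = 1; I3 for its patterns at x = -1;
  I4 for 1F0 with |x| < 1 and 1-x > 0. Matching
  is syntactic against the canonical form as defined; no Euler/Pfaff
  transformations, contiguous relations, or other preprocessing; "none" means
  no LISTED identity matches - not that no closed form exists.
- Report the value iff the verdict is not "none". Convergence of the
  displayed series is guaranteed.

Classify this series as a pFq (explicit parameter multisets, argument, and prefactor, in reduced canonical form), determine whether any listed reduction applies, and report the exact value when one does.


Reduced: x = 3/7, 0F0, upper = {-}, lower = {-}, C = 1/2. Verdict: this is the I5 exponential reduction (the 0F0 exponential series at x = 3/7). Its exact value is (1/2) * e^(3/7).

Key step: t_0 being 1/2, the two geometric factors (prefactor 1/2) combine into one argument.
Ratio: r(k) = (3/7) * 1 / [(k+1)] ; factor over Q: parameters, x = (3/7), and C = 1/2.


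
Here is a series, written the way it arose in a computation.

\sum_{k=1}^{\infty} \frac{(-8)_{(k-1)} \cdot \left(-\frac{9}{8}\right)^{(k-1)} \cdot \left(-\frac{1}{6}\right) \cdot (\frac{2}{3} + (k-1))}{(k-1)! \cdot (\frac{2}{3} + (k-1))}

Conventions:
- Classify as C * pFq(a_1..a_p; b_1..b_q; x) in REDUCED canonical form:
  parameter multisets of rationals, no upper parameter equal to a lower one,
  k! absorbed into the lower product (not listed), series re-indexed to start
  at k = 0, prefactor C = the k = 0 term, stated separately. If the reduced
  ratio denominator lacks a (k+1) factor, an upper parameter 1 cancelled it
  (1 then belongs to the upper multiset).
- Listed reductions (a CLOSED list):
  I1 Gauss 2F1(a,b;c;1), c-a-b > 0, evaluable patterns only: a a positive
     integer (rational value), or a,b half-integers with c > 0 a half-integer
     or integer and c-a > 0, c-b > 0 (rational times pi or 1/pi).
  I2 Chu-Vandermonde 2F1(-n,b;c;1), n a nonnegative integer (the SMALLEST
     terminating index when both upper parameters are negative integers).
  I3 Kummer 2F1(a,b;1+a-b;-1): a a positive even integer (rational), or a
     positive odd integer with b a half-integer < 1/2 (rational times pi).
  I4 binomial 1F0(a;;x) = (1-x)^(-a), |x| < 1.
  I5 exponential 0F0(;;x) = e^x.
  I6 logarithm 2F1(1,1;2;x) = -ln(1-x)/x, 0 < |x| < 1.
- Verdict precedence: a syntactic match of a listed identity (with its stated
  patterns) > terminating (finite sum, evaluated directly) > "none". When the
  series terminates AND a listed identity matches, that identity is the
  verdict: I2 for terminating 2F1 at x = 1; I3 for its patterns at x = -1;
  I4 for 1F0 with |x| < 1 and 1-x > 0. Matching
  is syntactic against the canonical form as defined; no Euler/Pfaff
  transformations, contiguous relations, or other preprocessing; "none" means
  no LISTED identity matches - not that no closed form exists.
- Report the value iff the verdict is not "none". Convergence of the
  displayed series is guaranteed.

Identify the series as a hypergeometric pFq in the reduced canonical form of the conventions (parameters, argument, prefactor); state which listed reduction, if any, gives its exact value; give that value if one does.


Key step: t_0 = -\frac{1}{6} here, and the factor k + 2/3 cancels (top and bottom), leaving C = -1/6.
Adjacent-term ratio: r(k) = -\frac{9}{8} * (k-8) / [(k+1)] ; factor over Q: parameters, x = -\frac{9}{8}, and C = -\frac{1}{6}.

Prefactor -\frac{1}{6}, argument -\frac{9}{8}: 1F0 with upper {-8} over lower {-}. Verdict: terminating. With -8 upstairs the series is a 9-term polynomial sum; evaluated term by term. Value: -\frac{6975757441}{100663296}.


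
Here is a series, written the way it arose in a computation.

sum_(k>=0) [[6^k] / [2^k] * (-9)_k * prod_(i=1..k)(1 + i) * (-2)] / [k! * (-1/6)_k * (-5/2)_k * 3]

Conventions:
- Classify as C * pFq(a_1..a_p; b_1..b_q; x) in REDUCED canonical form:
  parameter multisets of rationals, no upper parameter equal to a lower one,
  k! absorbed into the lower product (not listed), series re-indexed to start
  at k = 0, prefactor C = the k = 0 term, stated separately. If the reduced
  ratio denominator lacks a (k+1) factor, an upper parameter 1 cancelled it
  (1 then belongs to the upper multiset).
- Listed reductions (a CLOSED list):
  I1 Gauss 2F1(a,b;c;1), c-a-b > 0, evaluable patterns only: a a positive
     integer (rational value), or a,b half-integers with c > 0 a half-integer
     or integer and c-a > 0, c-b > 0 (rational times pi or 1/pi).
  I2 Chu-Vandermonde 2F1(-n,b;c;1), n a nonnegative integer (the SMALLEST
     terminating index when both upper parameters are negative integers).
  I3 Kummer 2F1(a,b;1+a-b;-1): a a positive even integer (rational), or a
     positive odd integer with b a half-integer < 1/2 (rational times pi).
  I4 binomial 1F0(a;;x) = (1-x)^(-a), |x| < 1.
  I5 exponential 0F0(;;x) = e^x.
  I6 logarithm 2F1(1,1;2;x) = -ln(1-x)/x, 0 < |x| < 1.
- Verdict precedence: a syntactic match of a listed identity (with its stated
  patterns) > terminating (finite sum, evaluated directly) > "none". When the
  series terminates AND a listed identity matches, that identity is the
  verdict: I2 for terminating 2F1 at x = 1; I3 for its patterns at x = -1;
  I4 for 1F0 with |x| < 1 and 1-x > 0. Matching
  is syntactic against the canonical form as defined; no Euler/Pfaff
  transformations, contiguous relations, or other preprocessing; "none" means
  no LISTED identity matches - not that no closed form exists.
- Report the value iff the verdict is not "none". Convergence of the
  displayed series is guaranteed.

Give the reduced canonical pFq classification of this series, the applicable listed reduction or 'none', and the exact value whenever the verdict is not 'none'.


x = 3 here; the reduced form reads 2F2, upper {-9, 2}, lower {-5/2, -1/6}, C = -2/3. Verdict: terminating - upper -9 stops the sum at k = 9; the 10 terms are added exactly. Sum: 215439155317982914/6940186609125.

Structural cue: t_0 = -2/3 here, and the two k-th powers (prefactor -2/3) combine into one argument.
Adjacent-term ratio: r(k) = 3 * (k-9) (k+2) / [(k-5/2) (k-1/6) (k+1)] - rational in k, leading ratio 3; with t_0 = -2/3, classification follows.


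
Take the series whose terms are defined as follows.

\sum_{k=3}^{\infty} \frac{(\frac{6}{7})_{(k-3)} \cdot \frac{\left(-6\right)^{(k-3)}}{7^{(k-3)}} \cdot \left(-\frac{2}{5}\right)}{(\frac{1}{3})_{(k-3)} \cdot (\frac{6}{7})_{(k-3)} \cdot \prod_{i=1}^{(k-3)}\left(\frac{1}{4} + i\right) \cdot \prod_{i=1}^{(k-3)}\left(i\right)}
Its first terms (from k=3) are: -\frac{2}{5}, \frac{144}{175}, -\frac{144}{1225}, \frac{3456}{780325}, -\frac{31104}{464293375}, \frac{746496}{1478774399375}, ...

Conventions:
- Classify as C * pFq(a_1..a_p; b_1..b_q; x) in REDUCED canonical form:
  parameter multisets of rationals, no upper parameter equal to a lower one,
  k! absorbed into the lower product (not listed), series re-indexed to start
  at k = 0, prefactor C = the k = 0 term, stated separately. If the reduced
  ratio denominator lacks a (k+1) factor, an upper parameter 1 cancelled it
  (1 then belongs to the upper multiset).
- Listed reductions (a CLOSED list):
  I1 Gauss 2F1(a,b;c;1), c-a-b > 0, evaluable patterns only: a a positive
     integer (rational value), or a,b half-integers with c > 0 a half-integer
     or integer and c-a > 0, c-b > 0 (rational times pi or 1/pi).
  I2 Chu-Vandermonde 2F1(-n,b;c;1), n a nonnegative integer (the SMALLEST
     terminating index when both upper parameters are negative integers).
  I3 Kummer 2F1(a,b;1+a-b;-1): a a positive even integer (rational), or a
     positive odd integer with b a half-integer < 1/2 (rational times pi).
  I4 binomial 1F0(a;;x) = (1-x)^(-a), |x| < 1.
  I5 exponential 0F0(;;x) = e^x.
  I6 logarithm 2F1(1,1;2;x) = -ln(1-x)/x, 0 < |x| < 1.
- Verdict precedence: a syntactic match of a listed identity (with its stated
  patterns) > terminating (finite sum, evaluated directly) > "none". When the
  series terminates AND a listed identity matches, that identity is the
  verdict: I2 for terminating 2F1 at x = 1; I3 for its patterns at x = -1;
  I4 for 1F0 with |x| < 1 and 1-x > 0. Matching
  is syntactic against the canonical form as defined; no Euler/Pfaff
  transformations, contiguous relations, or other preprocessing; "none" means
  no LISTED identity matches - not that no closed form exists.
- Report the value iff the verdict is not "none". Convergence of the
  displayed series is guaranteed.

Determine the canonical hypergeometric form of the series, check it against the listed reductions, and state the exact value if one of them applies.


At argument -\frac{6}{7}: a 0F2 with upper {-}, lower {\frac{1}{3}, \frac{5}{4}}, scaled by C = -\frac{2}{5}. Verdict: none - this 0F2 at x = -\frac{6}{7} matches no listed pattern, and upper {-} holds no stopper.

Structural cue: with t_0 = -\frac{2}{5}, the two geometric factors (C = -2/5, x = -6/7) combine into one argument.
Term ratio: r(k) = -\frac{6}{7} * 1 / [(k+\frac{1}{3}) (k+\frac{5}{4}) (k+1)] ; factor over Q: parameters, x = -\frac{6}{7}, and C = -\frac{2}{5}.
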